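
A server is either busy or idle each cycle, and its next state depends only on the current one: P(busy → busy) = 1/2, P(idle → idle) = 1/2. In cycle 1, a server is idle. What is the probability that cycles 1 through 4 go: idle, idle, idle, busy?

1/8

Cycle 1 is given. For each transition, use the conditional probability from the current state:
P(idle | idle) = 1/2; P(idle | idle) = 1/2; P(busy | idle) = 1/2.
P = 1/2 × 1/2 × 1/2 = 1/8.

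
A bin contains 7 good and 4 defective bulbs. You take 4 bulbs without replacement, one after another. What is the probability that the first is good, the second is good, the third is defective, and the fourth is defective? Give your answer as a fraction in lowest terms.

Chain rule:
P = 7/11 × 6/10 × 4/9 × 3/8 = 504/7920 = 7/110.

7/110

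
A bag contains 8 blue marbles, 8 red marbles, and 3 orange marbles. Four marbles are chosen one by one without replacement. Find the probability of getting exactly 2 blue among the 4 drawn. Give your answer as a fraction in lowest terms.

385/969

One ordering (blue drawn first) has probability 8/19 × 7/18 × 11/17 × 10/16 = 6160/93024 = 385/5814.
There are C(4,2) = 6 such orderings, each equally likely, so P = 6 × 385/5814 = 385/969.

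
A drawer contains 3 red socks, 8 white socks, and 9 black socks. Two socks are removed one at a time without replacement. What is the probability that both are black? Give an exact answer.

18/95

P(every draw is black) = 9/20 × 8/19 = 72/380 = 18/95.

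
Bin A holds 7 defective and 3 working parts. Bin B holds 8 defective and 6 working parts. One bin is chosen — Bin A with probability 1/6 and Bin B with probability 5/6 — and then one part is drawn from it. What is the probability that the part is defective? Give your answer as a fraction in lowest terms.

From Bin A: P(defective) = 7/10.
From Bin B: P(defective) = 8/14.
Total probability = (1/6)(7/10) + (5/6)(8/14) = 83/140.

83/140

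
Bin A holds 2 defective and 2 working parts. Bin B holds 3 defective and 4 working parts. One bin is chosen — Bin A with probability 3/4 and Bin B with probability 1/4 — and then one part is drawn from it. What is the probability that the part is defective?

From Bin A: P(defective) = 2/4.
From Bin B: P(defective) = 3/7.
Total probability = (3/4)(2/4) + (1/4)(3/7) = 27/56.

27/56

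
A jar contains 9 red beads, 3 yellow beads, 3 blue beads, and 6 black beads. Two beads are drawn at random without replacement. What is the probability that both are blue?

1/70

P(all blue) = 3/21 × 2/20 = 6/420 = 1/70.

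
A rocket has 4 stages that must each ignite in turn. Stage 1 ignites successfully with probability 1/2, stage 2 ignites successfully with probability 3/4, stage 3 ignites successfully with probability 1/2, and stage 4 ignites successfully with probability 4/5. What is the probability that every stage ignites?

Multiplying along the chain,
P = 1/2 × 3/4 × 1/2 × 4/5 = 12/80 = 3/20.

3/20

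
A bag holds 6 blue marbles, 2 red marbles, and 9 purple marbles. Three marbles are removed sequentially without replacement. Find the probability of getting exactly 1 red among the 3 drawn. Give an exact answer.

21/68

One ordering (red drawn first) has probability 2/17 × 15/16 × 14/15 = 420/4080 = 7/68.
There are C(3,1) = 3 such orderings, each equally likely, so P = 3 × 7/68 = 21/68.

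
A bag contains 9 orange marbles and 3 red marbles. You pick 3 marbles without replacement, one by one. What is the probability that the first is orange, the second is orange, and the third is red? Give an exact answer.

9/55

Chain rule:
P = 9/12 × 8/11 × 3/10 = 216/1320 = 9/55.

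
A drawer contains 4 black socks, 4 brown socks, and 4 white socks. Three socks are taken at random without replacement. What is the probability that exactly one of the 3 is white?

28/55

One ordering (white drawn first) has probability 4/12 × 8/11 × 7/10 = 224/1320 = 28/165.
There are C(3,1) = 3 such orderings, each equally likely, so P = 3 × 28/165 = 28/55.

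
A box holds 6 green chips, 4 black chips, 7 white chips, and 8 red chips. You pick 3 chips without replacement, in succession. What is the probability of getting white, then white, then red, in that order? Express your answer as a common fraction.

14/575

Chain rule:
P = 7/25 × 6/24 × 8/23 = 336/13800 = 14/575.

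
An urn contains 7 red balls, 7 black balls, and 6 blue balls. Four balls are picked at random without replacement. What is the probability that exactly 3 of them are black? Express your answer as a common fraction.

91/969

One ordering (black drawn first) has probability 7/20 × 6/19 × 5/18 × 13/17 = 2730/116280 = 91/3876.
There are C(4,3) = 4 such orderings, each equally likely, so P = 4 × 91/3876 = 91/969.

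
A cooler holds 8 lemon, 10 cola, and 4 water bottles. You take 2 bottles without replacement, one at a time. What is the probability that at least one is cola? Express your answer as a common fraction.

5/7

P(no cola) = 12/22 × 11/21 = 132/462 = 2/7.
P(at least one) = 1 − 2/7 = 5/7.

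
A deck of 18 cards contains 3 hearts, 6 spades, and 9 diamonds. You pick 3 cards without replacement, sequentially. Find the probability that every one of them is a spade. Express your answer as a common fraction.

5/204

P(every draw is a spade) = 6/18 × 5/17 × 4/16 = 120/4896 = 5/204.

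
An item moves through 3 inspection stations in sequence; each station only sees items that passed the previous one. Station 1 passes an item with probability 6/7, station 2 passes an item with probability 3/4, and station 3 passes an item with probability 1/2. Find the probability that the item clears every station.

Multiplying along the chain,
P = 6/7 × 3/4 × 1/2 = 18/56 = 9/28.

9/28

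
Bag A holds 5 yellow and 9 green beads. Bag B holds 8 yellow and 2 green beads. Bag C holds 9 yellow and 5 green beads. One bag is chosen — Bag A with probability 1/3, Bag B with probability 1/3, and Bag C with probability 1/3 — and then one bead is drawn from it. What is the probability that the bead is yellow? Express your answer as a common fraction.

3/5

From Bag A: P(yellow) = 5/14.
From Bag B: P(yellow) = 8/10.
From Bag C: P(yellow) = 9/14.
Total probability = (1/3)(5/14) + (1/3)(8/10) + (1/3)(9/14) = 3/5.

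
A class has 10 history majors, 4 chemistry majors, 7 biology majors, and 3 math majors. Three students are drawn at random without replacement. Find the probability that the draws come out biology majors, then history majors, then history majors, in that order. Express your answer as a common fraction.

105/2024

Each draw changes the counts, so multiply the conditional probabilities along the sequence:
P = 7/24 × 10/23 × 9/22 = 630/12144 = 105/2024.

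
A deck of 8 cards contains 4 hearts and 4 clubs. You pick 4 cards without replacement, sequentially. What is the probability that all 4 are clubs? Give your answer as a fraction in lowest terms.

1/70

P(all clubs) = 4/8 × 3/7 × 2/6 × 1/5 = 24/1680 = 1/70.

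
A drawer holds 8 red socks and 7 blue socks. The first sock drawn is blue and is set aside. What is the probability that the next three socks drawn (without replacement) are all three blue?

After the first draw, 6 of the remaining 14 socks are blue.
P = 6/14 × 5/13 × 4/12 = 120/2184 = 5/91.

5/91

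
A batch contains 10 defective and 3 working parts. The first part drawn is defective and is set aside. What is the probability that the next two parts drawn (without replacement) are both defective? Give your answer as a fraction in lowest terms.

After the first draw, 9 of the remaining 12 parts are defective.
P = 9/12 × 8/11 = 72/132 = 6/11.

6/11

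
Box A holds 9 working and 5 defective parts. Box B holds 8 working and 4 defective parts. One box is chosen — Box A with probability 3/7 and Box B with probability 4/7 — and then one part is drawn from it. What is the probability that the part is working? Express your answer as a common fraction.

From Box A: P(working) = 9/14.
From Box B: P(working) = 8/12.
Total probability = (3/7)(9/14) + (4/7)(8/12) = 193/294.

193/294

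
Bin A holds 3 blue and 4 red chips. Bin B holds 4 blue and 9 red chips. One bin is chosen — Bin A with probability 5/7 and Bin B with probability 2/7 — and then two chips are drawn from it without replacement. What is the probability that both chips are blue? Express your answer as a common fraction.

From Bin A: P(both blue) = (3/7)(2/6) = 1/7.
From Bin B: P(both blue) = (4/13)(3/12) = 1/13.
Total probability = (5/7)(1/7) + (2/7)(1/13) = 79/637.

79/637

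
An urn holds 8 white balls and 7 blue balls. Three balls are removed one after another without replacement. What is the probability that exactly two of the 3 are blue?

24/65

One ordering (blue drawn first) has probability 7/15 × 6/14 × 8/13 = 336/2730 = 8/65.
There are C(3,2) = 3 such orderings, each equally likely, so P = 3 × 8/65 = 24/65.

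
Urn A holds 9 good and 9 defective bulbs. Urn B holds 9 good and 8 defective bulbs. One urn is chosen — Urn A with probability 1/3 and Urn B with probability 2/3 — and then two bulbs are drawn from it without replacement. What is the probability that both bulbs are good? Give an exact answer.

From Urn A: P(both good) = (9/18)(8/17) = 4/17.
From Urn B: P(both good) = (9/17)(8/16) = 9/34.
Total probability = (1/3)(4/17) + (2/3)(9/34) = 13/51.

13/51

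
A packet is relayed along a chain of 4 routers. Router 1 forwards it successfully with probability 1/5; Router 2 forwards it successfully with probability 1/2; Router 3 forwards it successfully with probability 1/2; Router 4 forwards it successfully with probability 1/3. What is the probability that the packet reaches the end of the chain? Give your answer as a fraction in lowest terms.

Each stage is reached only if all earlier stages succeed, so
P = 1/5 × 1/2 × 1/2 × 1/3 = 1/60.

1/60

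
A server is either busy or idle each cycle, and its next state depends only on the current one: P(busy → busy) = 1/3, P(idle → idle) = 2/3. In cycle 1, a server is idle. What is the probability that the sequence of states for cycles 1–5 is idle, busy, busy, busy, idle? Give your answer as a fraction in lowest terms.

Cycle 1 is given. For each transition, use the conditional probability from the current state:
P(busy | idle) = 1/3; P(busy | busy) = 1/3; P(busy | busy) = 1/3; P(idle | busy) = 2/3.
P = 1/3 × 1/3 × 1/3 × 2/3 = 2/81.

2/81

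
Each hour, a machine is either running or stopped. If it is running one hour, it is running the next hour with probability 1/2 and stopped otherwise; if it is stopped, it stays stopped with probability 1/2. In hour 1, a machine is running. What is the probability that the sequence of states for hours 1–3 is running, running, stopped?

1/4

Hour 1 is given. For each transition, use the conditional probability from the current state:
P(running | running) = 1/2; P(stopped | running) = 1/2.
P = 1/2 × 1/2 = 1/4.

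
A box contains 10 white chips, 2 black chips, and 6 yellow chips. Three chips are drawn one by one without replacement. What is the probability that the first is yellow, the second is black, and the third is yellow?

5/408

Each draw changes the counts, so multiply the conditional probabilities along the sequence:
P = 6/18 × 2/17 × 5/16 = 60/4896 = 5/408.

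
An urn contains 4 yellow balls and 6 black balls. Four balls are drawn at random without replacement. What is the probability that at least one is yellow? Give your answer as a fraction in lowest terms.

P(no yellow) = 6/10 × 5/9 × 4/8 × 3/7 = 360/5040 = 1/14.
P(at least one) = 1 − 1/14 = 13/14.

13/14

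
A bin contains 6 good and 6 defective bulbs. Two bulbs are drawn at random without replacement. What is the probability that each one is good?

P(all good) = 6/12 × 5/11 = 30/132 = 5/22.

5/22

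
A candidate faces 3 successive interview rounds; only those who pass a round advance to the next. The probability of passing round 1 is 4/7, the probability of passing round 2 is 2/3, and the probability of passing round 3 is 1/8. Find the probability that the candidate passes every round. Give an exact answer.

1/21

Multiplying along the chain,
P = 4/7 × 2/3 × 1/8 = 8/168 = 1/21.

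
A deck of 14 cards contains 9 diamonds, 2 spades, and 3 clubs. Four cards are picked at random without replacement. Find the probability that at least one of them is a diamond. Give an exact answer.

P(no diamonds) = 5/14 × 4/13 × 3/12 × 2/11 = 120/24024 = 5/1001.
P(at least one) = 1 − 5/1001 = 996/1001.

996/1001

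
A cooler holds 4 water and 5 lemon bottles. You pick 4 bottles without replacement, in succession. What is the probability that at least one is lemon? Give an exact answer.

P(no lemon) = 4/9 × 3/8 × 2/7 × 1/6 = 24/3024 = 1/126.
P(at least one) = 1 − 1/126 = 125/126.

125/126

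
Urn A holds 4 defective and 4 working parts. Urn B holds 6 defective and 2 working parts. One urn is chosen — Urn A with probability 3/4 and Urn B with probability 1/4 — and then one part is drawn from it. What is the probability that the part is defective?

9/16

From Urn A: P(defective) = 4/8.
From Urn B: P(defective) = 6/8.
Total probability = (3/4)(4/8) + (1/4)(6/8) = 9/16.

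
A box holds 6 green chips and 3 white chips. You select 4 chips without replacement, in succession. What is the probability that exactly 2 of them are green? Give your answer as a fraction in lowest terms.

One ordering (green drawn first) has probability 6/9 × 5/8 × 3/7 × 2/6 = 180/3024 = 5/84.
There are C(4,2) = 6 such orderings, each equally likely, so P = 6 × 5/84 = 5/14.

5/14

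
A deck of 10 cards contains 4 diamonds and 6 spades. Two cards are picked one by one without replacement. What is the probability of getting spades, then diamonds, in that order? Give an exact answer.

4/15

Each draw changes the counts, so multiply the conditional probabilities along the sequence:
P = 6/10 × 4/9 = 24/90 = 4/15.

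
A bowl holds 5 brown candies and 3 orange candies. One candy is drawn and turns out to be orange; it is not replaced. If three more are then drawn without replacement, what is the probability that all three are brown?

After the first draw, 5 of the remaining 7 candies are brown.
P = 5/7 × 4/6 × 3/5 = 60/210 = 2/7.

2/7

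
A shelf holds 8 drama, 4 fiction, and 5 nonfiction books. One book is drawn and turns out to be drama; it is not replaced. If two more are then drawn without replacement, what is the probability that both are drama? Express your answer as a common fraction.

7/40

After the first draw, 7 of the remaining 16 books are drama.
P = 7/16 × 6/15 = 42/240 = 7/40.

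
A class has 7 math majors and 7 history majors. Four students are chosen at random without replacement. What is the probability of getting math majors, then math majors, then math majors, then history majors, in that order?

Chain rule:
P = 7/14 × 6/13 × 5/12 × 7/11 = 1470/24024 = 35/572.

35/572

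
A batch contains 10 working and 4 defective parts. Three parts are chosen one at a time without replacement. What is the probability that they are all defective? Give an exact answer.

P(every draw is defective) = 4/14 × 3/13 × 2/12 = 24/2184 = 1/91.

1/91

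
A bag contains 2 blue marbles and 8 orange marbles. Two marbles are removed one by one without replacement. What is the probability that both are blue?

1/45

P(all blue) = 2/10 × 1/9 = 2/90 = 1/45.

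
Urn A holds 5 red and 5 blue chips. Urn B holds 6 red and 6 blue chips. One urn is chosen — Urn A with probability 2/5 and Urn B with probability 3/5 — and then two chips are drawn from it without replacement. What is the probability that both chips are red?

From Urn A: P(both red) = (5/10)(4/9) = 2/9.
From Urn B: P(both red) = (6/12)(5/11) = 5/22.
Total probability = (2/5)(2/9) + (3/5)(5/22) = 223/990.

223/990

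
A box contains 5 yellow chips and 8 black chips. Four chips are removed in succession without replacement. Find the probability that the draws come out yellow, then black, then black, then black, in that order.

14/143

Chain rule:
P = 5/13 × 8/12 × 7/11 × 6/10 = 1680/17160 = 14/143.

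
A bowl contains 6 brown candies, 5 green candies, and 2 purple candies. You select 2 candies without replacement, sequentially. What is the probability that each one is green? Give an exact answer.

P = 5/13 × 4/12 = 20/156 = 5/39.

5/39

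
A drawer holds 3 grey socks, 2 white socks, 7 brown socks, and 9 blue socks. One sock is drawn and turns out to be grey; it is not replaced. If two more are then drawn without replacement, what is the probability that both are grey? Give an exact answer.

After the first draw, 2 of the remaining 20 socks are grey.
P = 2/20 × 1/19 = 2/380 = 1/190.

1/190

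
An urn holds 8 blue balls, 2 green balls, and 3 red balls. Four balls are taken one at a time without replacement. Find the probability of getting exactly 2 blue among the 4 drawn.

One ordering (blue drawn first) has probability 8/13 × 7/12 × 5/11 × 4/10 = 1120/17160 = 28/429.
There are C(4,2) = 6 such orderings, each equally likely, so P = 6 × 28/429 = 56/143.

56/143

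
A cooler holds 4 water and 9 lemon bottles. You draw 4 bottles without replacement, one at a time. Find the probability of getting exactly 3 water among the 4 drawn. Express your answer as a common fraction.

36/715

One ordering (water drawn first) has probability 4/13 × 3/12 × 2/11 × 9/10 = 216/17160 = 9/715.
There are C(4,3) = 4 such orderings, each equally likely, so P = 4 × 9/715 = 36/715.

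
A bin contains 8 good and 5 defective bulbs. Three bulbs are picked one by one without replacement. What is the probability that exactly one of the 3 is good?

40/143

One ordering (good drawn first) has probability 8/13 × 5/12 × 4/11 = 160/1716 = 40/429.
There are C(3,1) = 3 such orderings, each equally likely, so P = 3 × 40/429 = 40/143.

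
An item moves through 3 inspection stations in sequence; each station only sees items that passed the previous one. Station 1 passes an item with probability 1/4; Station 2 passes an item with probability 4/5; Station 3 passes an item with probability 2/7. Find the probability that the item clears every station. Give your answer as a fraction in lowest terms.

2/35

The events are sequential, so multiply the conditional probabilities:
P = 1/4 × 4/5 × 2/7 = 8/140 = 2/35.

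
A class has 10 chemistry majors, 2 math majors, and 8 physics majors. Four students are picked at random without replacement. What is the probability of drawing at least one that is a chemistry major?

P(no chemistry majors) = 10/20 × 9/19 × 8/18 × 7/17 = 5040/116280 = 14/323.
P(at least one) = 1 − 14/323 = 309/323.

309/323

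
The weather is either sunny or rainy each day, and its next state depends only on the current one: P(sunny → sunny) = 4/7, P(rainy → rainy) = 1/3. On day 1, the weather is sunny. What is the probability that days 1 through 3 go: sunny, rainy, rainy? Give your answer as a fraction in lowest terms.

Day 1 is given. For each transition, use the conditional probability from the current state:
P(rainy | sunny) = 3/7; P(rainy | rainy) = 1/3.
P = 3/7 × 1/3 = 3/21 = 1/7.

1/7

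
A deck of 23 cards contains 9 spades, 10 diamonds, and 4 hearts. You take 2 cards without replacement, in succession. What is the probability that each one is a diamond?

P(all diamonds) = 10/23 × 9/22 = 90/506 = 45/253.

45/253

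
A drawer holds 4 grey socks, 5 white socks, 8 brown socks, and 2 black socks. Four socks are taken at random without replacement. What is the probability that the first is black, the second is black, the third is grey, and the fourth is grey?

Each draw changes the counts, so multiply the conditional probabilities along the sequence:
P = 2/19 × 1/18 × 4/17 × 3/16 = 24/93024 = 1/3876.

1/3876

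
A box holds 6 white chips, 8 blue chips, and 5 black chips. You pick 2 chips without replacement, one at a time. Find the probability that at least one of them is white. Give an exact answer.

P(no white) = 13/19 × 12/18 = 156/342 = 26/57.
P(at least one) = 1 − 26/57 = 31/57.

31/57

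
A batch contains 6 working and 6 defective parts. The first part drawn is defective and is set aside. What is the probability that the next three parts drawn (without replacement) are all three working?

4/33

After the first draw, 6 of the remaining 11 parts are working.
P = 6/11 × 5/10 × 4/9 = 120/990 = 4/33.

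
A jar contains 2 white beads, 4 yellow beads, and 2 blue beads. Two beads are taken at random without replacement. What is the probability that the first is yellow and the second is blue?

1/7

Chain rule:
P = 4/8 × 2/7 = 8/56 = 1/7.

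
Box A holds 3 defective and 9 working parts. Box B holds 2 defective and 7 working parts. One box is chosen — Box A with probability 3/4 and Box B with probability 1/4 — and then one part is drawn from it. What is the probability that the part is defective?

From Box A: P(defective) = 3/12.
From Box B: P(defective) = 2/9.
Total probability = (3/4)(3/12) + (1/4)(2/9) = 35/144.

35/144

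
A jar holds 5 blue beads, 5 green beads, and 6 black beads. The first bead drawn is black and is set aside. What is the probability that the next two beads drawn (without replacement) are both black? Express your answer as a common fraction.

With the first bead removed, 5 black remain out of 15.
P = 5/15 × 4/14 = 20/210 = 2/21.

2/21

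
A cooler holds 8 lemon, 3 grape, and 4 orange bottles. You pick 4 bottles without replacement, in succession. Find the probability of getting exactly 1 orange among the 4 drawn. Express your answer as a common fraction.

44/91

One ordering (orange drawn first) has probability 4/15 × 11/14 × 10/13 × 9/12 = 3960/32760 = 11/91.
There are C(4,1) = 4 such orderings, each equally likely, so P = 4 × 11/91 = 44/91.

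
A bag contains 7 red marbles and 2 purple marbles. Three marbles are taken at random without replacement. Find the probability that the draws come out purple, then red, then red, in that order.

1/6

Each draw changes the counts, so multiply the conditional probabilities along the sequence:
P = 2/9 × 7/8 × 6/7 = 84/504 = 1/6.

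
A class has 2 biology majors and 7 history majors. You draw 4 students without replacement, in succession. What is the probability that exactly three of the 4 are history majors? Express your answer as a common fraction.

5/9

One ordering (history majors drawn first) has probability 7/9 × 6/8 × 5/7 × 2/6 = 420/3024 = 5/36.
There are C(4,3) = 4 such orderings, each equally likely, so P = 4 × 5/36 = 5/9.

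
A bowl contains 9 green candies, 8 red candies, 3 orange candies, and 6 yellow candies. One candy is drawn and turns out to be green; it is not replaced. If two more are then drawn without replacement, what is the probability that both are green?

After the first draw, 8 of the remaining 25 candies are green.
P = 8/25 × 7/24 = 56/600 = 7/75.

7/75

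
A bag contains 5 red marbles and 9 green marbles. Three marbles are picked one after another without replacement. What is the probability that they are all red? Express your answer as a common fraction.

5/182

P = 5/14 × 4/13 × 3/12 = 60/2184 = 5/182.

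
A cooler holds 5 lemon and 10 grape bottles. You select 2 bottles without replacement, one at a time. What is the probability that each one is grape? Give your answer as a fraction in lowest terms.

3/7

P = 10/15 × 9/14 = 90/210 = 3/7.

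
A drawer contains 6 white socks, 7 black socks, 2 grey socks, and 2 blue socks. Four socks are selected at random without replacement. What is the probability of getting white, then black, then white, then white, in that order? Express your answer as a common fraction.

Chain rule:
P = 6/17 × 7/16 × 5/15 × 4/14 = 840/57120 = 1/68.

1/68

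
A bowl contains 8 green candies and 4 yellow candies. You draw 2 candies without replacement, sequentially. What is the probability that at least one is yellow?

P(no yellow) = 8/12 × 7/11 = 56/132 = 14/33.
P(at least one) = 1 − 14/33 = 19/33.

19/33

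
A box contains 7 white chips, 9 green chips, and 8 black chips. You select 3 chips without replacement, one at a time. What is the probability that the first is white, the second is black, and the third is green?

21/506

Chain rule:
P = 7/24 × 8/23 × 9/22 = 504/12144 = 21/506.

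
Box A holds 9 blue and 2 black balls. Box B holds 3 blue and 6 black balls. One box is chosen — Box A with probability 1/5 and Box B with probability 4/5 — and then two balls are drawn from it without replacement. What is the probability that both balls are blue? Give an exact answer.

From Box A: P(both blue) = (9/11)(8/10) = 36/55.
From Box B: P(both blue) = (3/9)(2/8) = 1/12.
Total probability = (1/5)(36/55) + (4/5)(1/12) = 163/825.

163/825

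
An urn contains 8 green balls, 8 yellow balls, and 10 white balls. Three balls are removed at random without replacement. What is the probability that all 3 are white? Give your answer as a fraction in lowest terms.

3/65

P(every draw is white) = 10/26 × 9/25 × 8/24 = 720/15600 = 3/65.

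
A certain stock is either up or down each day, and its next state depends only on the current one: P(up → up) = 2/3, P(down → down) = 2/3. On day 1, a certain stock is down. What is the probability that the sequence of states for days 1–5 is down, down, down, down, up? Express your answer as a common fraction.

Day 1 is given. For each transition, use the conditional probability from the current state:
P(down | down) = 2/3; P(down | down) = 2/3; P(down | down) = 2/3; P(up | down) = 1/3.
P = 2/3 × 2/3 × 2/3 × 1/3 = 8/81.

8/81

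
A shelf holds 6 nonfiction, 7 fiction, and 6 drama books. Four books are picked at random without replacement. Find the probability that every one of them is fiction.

P(every draw is fiction) = 7/19 × 6/18 × 5/17 × 4/16 = 840/93024 = 35/3876.

35/3876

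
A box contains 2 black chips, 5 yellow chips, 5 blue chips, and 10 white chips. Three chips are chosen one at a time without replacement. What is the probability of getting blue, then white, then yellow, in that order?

25/924

Chain rule:
P = 5/22 × 10/21 × 5/20 = 250/9240 = 25/924.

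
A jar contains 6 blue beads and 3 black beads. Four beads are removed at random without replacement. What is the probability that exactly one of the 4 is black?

One ordering (black drawn first) has probability 3/9 × 6/8 × 5/7 × 4/6 = 360/3024 = 5/42.
There are C(4,1) = 4 such orderings, each equally likely, so P = 4 × 5/42 = 10/21.

10/21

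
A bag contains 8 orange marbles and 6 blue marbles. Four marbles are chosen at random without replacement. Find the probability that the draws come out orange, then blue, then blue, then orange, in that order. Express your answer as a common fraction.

10/143

Multiply the probability of each draw given the previous ones:
P = 8/14 × 6/13 × 5/12 × 7/11 = 1680/24024 = 10/143.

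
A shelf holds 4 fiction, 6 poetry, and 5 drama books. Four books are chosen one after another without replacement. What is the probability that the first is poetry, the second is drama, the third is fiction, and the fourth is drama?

4/273

Multiply the probability of each draw given the previous ones:
P = 6/15 × 5/14 × 4/13 × 4/12 = 480/32760 = 4/273.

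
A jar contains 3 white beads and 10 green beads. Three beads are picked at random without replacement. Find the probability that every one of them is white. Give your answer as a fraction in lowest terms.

1/286

P = 3/13 × 2/12 × 1/11 = 6/1716 = 1/286.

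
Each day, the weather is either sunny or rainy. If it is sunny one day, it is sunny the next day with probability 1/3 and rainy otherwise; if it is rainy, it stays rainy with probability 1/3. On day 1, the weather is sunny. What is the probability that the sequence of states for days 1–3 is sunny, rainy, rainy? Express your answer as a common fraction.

Day 1 is given. For each transition, use the conditional probability from the current state:
P(rainy | sunny) = 2/3; P(rainy | rainy) = 1/3.
P = 2/3 × 1/3 = 2/9.

2/9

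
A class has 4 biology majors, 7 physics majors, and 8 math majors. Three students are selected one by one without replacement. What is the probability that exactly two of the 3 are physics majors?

84/323

One ordering (physics majors drawn first) has probability 7/19 × 6/18 × 12/17 = 504/5814 = 28/323.
There are C(3,2) = 3 such orderings, each equally likely, so P = 3 × 28/323 = 84/323.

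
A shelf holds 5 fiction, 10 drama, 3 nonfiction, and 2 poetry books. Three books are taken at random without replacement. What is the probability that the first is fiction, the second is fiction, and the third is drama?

5/171

Each draw changes the counts, so multiply the conditional probabilities along the sequence:
P = 5/20 × 4/19 × 10/18 = 200/6840 = 5/171.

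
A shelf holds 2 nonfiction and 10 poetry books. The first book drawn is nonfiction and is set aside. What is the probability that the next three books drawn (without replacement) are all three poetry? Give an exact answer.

After the first draw, 10 of the remaining 11 books are poetry.
P = 10/11 × 9/10 × 8/9 = 720/990 = 8/11.

8/11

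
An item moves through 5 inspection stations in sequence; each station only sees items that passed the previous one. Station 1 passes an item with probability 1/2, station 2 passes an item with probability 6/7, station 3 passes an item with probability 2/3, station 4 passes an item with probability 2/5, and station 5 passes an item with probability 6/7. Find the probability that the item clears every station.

Each stage is reached only if all earlier stages succeed, so
P = 1/2 × 6/7 × 2/3 × 2/5 × 6/7 = 144/1470 = 24/245.

24/245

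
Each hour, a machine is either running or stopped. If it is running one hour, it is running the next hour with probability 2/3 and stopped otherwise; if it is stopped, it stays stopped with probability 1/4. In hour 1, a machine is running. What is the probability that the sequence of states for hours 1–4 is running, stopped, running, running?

1/6

Hour 1 is given. For each transition, use the conditional probability from the current state:
P(stopped | running) = 1/3; P(running | stopped) = 3/4; P(running | running) = 2/3.
P = 1/3 × 3/4 × 2/3 = 6/36 = 1/6.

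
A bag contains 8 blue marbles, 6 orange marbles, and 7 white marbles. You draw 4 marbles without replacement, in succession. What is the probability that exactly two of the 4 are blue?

One ordering (blue drawn first) has probability 8/21 × 7/20 × 13/19 × 12/18 = 8736/143640 = 52/855.
There are C(4,2) = 6 such orderings, each equally likely, so P = 6 × 52/855 = 104/285.

104/285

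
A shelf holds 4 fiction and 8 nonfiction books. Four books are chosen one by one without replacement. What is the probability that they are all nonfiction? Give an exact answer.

14/99

P = 8/12 × 7/11 × 6/10 × 5/9 = 1680/11880 = 14/99.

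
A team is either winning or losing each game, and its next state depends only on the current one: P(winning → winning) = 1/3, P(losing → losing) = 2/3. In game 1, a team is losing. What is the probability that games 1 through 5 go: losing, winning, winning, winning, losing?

2/81

Game 1 is given. For each transition, use the conditional probability from the current state:
P(winning | losing) = 1/3; P(winning | winning) = 1/3; P(winning | winning) = 1/3; P(losing | winning) = 2/3.
P = 1/3 × 1/3 × 1/3 × 2/3 = 2/81.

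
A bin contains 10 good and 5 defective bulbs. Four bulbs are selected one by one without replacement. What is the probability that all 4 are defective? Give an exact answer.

1/273

P = 5/15 × 4/14 × 3/13 × 2/12 = 120/32760 = 1/273.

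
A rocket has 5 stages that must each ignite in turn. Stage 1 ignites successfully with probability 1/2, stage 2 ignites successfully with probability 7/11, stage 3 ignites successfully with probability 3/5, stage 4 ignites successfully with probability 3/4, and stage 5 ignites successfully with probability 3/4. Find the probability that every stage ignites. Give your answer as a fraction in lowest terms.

189/1760

The events are sequential, so multiply the conditional probabilities:
P = 1/2 × 7/11 × 3/5 × 3/4 × 3/4 = 189/1760.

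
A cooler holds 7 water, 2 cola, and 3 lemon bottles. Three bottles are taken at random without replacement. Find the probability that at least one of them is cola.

P(no cola) = 10/12 × 9/11 × 8/10 = 720/1320 = 6/11.
P(at least one) = 1 − 6/11 = 5/11.

5/11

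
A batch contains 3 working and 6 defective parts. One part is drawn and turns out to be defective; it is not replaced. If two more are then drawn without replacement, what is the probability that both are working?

After the first draw, 3 of the remaining 8 parts are working.
P = 3/8 × 2/7 = 6/56 = 3/28.

3/28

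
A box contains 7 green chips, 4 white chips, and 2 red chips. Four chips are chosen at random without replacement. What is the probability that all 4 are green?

P(all green) = 7/13 × 6/12 × 5/11 × 4/10 = 840/17160 = 7/143.

7/143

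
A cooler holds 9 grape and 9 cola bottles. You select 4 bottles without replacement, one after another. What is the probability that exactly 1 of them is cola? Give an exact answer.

One ordering (cola drawn first) has probability 9/18 × 9/17 × 8/16 × 7/15 = 4536/73440 = 21/340.
There are C(4,1) = 4 such orderings, each equally likely, so P = 4 × 21/340 = 21/85.

21/85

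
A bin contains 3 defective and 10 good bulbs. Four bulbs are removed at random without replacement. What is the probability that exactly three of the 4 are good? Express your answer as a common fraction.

72/143

One ordering (good drawn first) has probability 10/13 × 9/12 × 8/11 × 3/10 = 2160/17160 = 18/143.
There are C(4,3) = 4 such orderings, each equally likely, so P = 4 × 18/143 = 72/143.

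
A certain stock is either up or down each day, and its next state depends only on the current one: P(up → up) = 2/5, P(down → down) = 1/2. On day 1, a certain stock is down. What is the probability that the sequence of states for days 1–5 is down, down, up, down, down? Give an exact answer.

3/40

Day 1 is given. For each transition, use the conditional probability from the current state:
P(down | down) = 1/2; P(up | down) = 1/2; P(down | up) = 3/5; P(down | down) = 1/2.
P = 1/2 × 1/2 × 3/5 × 1/2 = 3/40.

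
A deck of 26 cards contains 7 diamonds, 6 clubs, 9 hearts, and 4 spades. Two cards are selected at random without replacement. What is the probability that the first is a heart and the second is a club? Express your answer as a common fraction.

Each draw changes the counts, so multiply the conditional probabilities along the sequence:
P = 9/26 × 6/25 = 54/650 = 27/325.

27/325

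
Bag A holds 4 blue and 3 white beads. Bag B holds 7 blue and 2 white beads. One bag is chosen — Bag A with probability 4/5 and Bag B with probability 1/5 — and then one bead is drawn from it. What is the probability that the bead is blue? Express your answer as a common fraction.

193/315

From Bag A: P(blue) = 4/7.
From Bag B: P(blue) = 7/9.
Total probability = (4/5)(4/7) + (1/5)(7/9) = 193/315.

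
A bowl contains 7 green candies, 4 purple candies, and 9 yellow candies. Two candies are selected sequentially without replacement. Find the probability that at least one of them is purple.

7/19

P(no purple) = 16/20 × 15/19 = 240/380 = 12/19.
P(at least one) = 1 − 12/19 = 7/19.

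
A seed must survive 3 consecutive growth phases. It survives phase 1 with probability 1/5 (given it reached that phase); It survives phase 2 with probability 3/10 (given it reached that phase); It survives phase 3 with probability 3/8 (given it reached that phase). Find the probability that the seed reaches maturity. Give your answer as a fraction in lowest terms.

Each stage is reached only if all earlier stages succeed, so
P = 1/5 × 3/10 × 3/8 = 9/400.

9/400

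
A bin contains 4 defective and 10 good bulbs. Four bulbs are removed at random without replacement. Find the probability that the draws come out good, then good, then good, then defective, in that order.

120/1001

Chain rule:
P = 10/14 × 9/13 × 8/12 × 4/11 = 2880/24024 = 120/1001.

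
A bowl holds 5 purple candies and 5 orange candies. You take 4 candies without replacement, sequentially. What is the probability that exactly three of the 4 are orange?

5/21

One ordering (orange drawn first) has probability 5/10 × 4/9 × 3/8 × 5/7 = 300/5040 = 5/84.
There are C(4,3) = 4 such orderings, each equally likely, so P = 4 × 5/84 = 5/21.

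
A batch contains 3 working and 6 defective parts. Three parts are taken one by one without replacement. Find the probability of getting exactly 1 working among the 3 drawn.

One ordering (working drawn first) has probability 3/9 × 6/8 × 5/7 = 90/504 = 5/28.
There are C(3,1) = 3 such orderings, each equally likely, so P = 3 × 5/28 = 15/28.

15/28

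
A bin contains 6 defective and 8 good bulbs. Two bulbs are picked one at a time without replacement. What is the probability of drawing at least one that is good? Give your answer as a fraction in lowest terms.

76/91

P(no good) = 6/14 × 5/13 = 30/182 = 15/91.
P(at least one) = 1 − 15/91 = 76/91.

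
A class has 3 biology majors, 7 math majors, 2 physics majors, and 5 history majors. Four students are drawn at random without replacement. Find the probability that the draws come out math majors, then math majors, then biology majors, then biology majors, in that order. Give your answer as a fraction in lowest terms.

3/680

Each draw changes the counts, so multiply the conditional probabilities along the sequence:
P = 7/17 × 6/16 × 3/15 × 2/14 = 252/57120 = 3/680.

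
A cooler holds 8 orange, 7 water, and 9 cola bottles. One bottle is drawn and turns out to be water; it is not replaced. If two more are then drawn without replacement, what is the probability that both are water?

With the first bottle removed, 6 water remain out of 23.
P = 6/23 × 5/22 = 30/506 = 15/253.

15/253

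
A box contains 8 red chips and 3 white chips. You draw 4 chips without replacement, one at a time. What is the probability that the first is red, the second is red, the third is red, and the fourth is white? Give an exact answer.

7/55

Chain rule:
P = 8/11 × 7/10 × 6/9 × 3/8 = 1008/7920 = 7/55.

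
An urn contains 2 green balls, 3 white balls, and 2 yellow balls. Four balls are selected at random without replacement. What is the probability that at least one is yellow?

6/7

P(no yellow) = 5/7 × 4/6 × 3/5 × 2/4 = 120/840 = 1/7.
P(at least one) = 1 − 1/7 = 6/7.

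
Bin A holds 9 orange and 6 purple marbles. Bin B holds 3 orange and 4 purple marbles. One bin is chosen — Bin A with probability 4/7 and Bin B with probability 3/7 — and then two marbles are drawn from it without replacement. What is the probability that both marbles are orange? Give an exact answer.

9/35

From Bin A: P(both orange) = (9/15)(8/14) = 12/35.
From Bin B: P(both orange) = (3/7)(2/6) = 1/7.
Total probability = (4/7)(12/35) + (3/7)(1/7) = 9/35.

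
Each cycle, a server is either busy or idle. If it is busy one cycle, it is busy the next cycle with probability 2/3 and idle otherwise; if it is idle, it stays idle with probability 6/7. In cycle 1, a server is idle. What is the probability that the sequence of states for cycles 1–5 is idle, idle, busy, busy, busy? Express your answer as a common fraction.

8/147

Cycle 1 is given. For each transition, use the conditional probability from the current state:
P(idle | idle) = 6/7; P(busy | idle) = 1/7; P(busy | busy) = 2/3; P(busy | busy) = 2/3.
P = 6/7 × 1/7 × 2/3 × 2/3 = 24/441 = 8/147.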